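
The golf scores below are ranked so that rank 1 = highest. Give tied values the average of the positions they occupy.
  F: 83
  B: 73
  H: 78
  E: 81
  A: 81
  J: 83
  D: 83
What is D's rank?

2

Sorted (descending): 83, 83, 83, 81, 81, 78, 73
The 3 values of 83 occupy positions 1–3 → average rank 2.
The 2 values of 81 occupy positions 4–5 → average rank (4+5)/2 = 4.5.
D has value 83 → rank 2.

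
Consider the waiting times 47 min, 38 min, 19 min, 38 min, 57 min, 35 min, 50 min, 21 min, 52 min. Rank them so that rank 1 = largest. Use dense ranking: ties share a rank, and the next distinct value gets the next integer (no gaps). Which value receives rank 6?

Sorted (descending): 57, 52, 50, 47, 38, 38, 35, 21, 19
The 2 values of 38 share dense rank 5.
Remaining distinct values take the next consecutive integers.
Rank 6 → value 35.

35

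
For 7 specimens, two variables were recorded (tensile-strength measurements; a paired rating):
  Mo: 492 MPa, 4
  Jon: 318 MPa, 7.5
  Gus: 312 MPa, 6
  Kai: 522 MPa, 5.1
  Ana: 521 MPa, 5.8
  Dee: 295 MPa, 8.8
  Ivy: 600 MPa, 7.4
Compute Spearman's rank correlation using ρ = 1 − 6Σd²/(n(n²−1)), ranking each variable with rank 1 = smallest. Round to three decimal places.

-0.464

Ranks of variable 1: 4, 3, 2, 6, 5, 1, 7
Ranks of variable 2: 1, 6, 4, 2, 3, 7, 5
d = r₁ − r₂: 3, -3, -2, 4, 2, -6, 2
d²: 9, 9, 4, 16, 4, 36, 4; Σd² = 82
ρ = 1 − 6·82/(7·48) = 1 − 492/336 = -0.464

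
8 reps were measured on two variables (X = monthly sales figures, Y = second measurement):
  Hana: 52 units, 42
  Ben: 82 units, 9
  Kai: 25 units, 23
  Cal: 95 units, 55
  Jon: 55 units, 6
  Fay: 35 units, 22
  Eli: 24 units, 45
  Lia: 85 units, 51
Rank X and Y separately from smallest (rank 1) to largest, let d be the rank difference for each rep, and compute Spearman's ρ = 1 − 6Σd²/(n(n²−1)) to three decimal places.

Ranks of variable 1: 4, 6, 2, 8, 5, 3, 1, 7
Ranks of variable 2: 5, 2, 4, 8, 1, 3, 6, 7
d = r₁ − r₂: -1, 4, -2, 0, 4, 0, -5, 0
d²: 1, 16, 4, 0, 16, 0, 25, 0; Σd² = 62
ρ = 1 − 6·62/(8·63) = 1 − 372/504 = 0.262

0.262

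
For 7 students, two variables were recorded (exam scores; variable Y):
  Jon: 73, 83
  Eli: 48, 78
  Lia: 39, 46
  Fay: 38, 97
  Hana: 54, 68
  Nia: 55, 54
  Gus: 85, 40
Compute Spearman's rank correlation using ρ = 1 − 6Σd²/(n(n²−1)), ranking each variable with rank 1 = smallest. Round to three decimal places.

-0.429

Ranks of variable 1: 6, 3, 2, 1, 4, 5, 7
Ranks of variable 2: 6, 5, 2, 7, 4, 3, 1
d = r₁ − r₂: 0, -2, 0, -6, 0, 2, 6
d²: 0, 4, 0, 36, 0, 4, 36; Σd² = 80
ρ = 1 − 6·80/(7·48) = 1 − 480/336 = -0.429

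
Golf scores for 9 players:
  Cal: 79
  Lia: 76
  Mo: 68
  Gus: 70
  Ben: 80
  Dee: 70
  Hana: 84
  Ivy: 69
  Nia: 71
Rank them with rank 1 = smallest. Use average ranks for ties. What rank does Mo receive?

Sorted (ascending): 68, 69, 70, 70, 71, 76, 79, 80, 84
The 2 values of 70 occupy positions 3–4 → average rank (3+4)/2 = 3.5.
Mo has value 68 → rank 1.

1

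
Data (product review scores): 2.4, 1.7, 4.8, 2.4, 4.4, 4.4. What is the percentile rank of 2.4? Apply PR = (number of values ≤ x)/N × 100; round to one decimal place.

50.0

N = 6.
Strictly below 2.4: 1. Equal to 2.4: 2.
PR = 3/6 × 100 = 50.0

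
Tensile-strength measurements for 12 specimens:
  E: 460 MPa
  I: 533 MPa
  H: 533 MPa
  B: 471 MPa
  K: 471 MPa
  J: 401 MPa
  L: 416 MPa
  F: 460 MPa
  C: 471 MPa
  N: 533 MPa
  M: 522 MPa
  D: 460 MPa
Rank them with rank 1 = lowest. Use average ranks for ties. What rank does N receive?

Sorted (ascending): 401, 416, 460, 460, 460, 471, 471, 471, 522, 533, 533, 533
The 3 values of 460 occupy positions 3–5 → average rank 4.
The 3 values of 471 occupy positions 6–8 → average rank 7.
The 3 values of 533 occupy positions 10–12 → average rank 11.
N has value 533 MPa → rank 11.

11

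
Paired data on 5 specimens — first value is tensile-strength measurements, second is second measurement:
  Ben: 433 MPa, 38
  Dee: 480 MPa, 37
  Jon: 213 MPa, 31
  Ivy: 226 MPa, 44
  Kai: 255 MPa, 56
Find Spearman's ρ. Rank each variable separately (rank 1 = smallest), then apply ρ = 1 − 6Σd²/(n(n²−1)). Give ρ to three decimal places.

0.100

Ranks of variable 1: 4, 5, 1, 2, 3
Ranks of variable 2: 3, 2, 1, 4, 5
d = r₁ − r₂: 1, 3, 0, -2, -2
d²: 1, 9, 0, 4, 4; Σd² = 18
ρ = 1 − 6·18/(5·24) = 1 − 108/120 = 0.100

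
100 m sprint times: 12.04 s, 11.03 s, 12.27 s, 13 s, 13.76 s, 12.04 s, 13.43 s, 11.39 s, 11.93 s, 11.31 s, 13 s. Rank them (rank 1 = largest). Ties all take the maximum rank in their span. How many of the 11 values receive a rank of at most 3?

Sorted (descending): 13.76, 13.43, 13, 13, 12.27, 12.04, 12.04, 11.93, 11.39, 11.31, 11.03
The 2 values of 13 occupy positions 3–4 → each gets rank 4.
The 2 values of 12.04 occupy positions 6–7 → each gets rank 7.
Ranks ≤ 3: {1, 2} → 2 values.

2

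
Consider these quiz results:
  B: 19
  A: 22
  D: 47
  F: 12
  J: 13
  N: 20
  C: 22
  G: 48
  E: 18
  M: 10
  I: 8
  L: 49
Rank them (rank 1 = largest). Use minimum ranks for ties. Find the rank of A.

Sorted (descending): 49, 48, 47, 22, 22, 20, 19, 18, 13, 12, 10, 8
The 2 values of 22 occupy positions 4–5 → each gets rank 4.
A has value 22 → rank 4.

4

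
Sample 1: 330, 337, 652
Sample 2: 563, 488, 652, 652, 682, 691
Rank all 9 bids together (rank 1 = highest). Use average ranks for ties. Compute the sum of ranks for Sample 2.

Sorted (descending): 691, 682, 652, 652, 652, 563, 488, 337, 330
The 3 values of 652 occupy positions 3–5 → average rank 4.
Sample 2 values → pooled ranks: 563→6, 488→7, 652→4, 652→4, 682→2, 691→1
Rank sum = 6 + 7 + 4 + 4 + 2 + 1 = 24

24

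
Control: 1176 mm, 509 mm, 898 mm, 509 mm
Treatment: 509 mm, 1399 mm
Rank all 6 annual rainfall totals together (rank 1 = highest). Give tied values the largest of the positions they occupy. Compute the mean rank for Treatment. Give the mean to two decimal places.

Sorted (descending): 1399, 1176, 898, 509, 509, 509
The 3 values of 509 occupy positions 4–6 → each gets rank 6.
Treatment values → pooled ranks: 509→6, 1399→1
Mean rank = (6 + 1) / 2 = 3.50

3.50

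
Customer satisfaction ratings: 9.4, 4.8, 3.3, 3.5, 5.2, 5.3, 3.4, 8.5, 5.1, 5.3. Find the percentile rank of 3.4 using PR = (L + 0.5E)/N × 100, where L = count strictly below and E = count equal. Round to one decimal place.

15.0

N = 10.
Strictly below 3.4: 1. Equal to 3.4: 1.
PR = (1 + 0.5·1)/10 × 100 = 15.0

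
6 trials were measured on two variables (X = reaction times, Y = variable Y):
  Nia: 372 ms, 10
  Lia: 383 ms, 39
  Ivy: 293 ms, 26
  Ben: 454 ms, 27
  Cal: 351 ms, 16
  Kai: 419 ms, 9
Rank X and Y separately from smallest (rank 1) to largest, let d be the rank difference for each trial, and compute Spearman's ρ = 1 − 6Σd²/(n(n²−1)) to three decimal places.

0.086

Ranks of variable 1: 3, 4, 1, 6, 2, 5
Ranks of variable 2: 2, 6, 4, 5, 3, 1
d = r₁ − r₂: 1, -2, -3, 1, -1, 4
d²: 1, 4, 9, 1, 1, 16; Σd² = 32
ρ = 1 − 6·32/(6·35) = 1 − 192/210 = 0.086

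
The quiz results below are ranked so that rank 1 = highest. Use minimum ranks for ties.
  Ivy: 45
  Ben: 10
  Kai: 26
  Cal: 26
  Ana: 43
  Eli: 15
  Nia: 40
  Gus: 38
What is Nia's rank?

Sorted (descending): 45, 43, 40, 38, 26, 26, 15, 10
The 2 values of 26 occupy positions 5–6 → each gets rank 5.
Nia has value 40 → rank 3.

3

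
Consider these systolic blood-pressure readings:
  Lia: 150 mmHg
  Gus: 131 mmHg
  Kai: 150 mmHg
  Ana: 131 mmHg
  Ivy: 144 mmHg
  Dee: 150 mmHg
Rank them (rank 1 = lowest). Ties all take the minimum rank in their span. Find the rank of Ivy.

Sorted (ascending): 131, 131, 144, 150, 150, 150
The 2 values of 131 occupy positions 1–2 → each gets rank 1.
The 3 values of 150 occupy positions 4–6 → each gets rank 4.
Ivy has value 144 mmHg → rank 3.

3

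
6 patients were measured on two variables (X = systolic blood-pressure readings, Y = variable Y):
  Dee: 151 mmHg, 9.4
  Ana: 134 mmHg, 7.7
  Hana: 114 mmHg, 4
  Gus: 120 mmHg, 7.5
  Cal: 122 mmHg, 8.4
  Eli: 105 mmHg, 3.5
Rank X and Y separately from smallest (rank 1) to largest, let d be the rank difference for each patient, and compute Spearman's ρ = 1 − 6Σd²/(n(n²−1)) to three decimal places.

0.943

Ranks of variable 1: 6, 5, 2, 3, 4, 1
Ranks of variable 2: 6, 4, 2, 3, 5, 1
d = r₁ − r₂: 0, 1, 0, 0, -1, 0
d²: 0, 1, 0, 0, 1, 0; Σd² = 2
ρ = 1 − 6·2/(6·35) = 1 − 12/210 = 0.943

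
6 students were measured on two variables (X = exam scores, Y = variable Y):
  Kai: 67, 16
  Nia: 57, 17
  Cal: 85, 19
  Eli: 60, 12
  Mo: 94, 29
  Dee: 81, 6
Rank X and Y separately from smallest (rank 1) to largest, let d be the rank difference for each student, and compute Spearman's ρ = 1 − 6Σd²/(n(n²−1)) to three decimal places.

Ranks of variable 1: 3, 1, 5, 2, 6, 4
Ranks of variable 2: 3, 4, 5, 2, 6, 1
d = r₁ − r₂: 0, -3, 0, 0, 0, 3
d²: 0, 9, 0, 0, 0, 9; Σd² = 18
ρ = 1 − 6·18/(6·35) = 1 − 108/210 = 0.486

0.486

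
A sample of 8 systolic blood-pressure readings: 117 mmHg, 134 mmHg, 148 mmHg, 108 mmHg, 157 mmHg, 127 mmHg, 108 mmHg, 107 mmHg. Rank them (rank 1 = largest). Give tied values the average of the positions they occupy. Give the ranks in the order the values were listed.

5, 3, 2, 6.5, 1, 4, 6.5, 8

Sorted (descending): 157, 148, 134, 127, 117, 108, 108, 107
The 2 values of 108 occupy positions 6–7 → average rank (6+7)/2 = 6.5.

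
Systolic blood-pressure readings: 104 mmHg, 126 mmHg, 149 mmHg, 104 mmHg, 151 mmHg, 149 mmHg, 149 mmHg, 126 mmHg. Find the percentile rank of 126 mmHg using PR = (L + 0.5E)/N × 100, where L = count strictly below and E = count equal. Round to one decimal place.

N = 8.
Strictly below 126: 2. Equal to 126: 2.
PR = (2 + 0.5·2)/8 × 100 = 37.5

37.5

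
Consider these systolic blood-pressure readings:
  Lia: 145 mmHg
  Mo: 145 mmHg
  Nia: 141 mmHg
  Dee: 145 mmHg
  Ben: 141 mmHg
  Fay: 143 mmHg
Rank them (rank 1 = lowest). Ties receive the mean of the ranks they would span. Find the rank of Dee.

5

Sorted (ascending): 141, 141, 143, 145, 145, 145
The 2 values of 141 occupy positions 1–2 → average rank (1+2)/2 = 1.5.
The 3 values of 145 occupy positions 4–6 → average rank 5.
Dee has value 145 mmHg → rank 5.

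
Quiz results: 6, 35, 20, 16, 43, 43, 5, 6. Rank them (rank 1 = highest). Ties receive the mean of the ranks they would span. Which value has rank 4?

Sorted (descending): 43, 43, 35, 20, 16, 6, 6, 5
The 2 values of 43 occupy positions 1–2 → average rank (1+2)/2 = 1.5.
The 2 values of 6 occupy positions 6–7 → average rank (6+7)/2 = 6.5.
Rank 4 → value 20.

20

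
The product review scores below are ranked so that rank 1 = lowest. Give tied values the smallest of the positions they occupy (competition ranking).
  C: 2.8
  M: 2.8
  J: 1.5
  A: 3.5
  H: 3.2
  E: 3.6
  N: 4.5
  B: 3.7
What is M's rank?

Sorted (ascending): 1.5, 2.8, 2.8, 3.2, 3.5, 3.6, 3.7, 4.5
The 2 values of 2.8 occupy positions 2–3 → each gets rank 2.
M has value 2.8 → rank 2.

2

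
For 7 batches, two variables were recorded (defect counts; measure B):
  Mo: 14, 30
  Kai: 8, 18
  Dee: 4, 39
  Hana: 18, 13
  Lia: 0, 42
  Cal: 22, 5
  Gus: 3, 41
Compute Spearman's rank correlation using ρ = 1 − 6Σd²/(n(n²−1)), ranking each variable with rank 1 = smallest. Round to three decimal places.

Ranks of variable 1: 5, 4, 3, 6, 1, 7, 2
Ranks of variable 2: 4, 3, 5, 2, 7, 1, 6
d = r₁ − r₂: 1, 1, -2, 4, -6, 6, -4
d²: 1, 1, 4, 16, 36, 36, 16; Σd² = 110
ρ = 1 − 6·110/(7·48) = 1 − 660/336 = -0.964

-0.964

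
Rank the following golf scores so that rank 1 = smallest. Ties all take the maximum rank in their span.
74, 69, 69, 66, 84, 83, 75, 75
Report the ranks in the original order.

4, 3, 3, 1, 8, 7, 6, 6

Sorted (ascending): 66, 69, 69, 74, 75, 75, 83, 84
The 2 values of 69 occupy positions 2–3 → each gets rank 3.
The 2 values of 75 occupy positions 5–6 → each gets rank 6.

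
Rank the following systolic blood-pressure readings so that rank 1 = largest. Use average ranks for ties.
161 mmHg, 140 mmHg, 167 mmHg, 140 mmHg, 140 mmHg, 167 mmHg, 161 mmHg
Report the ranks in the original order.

3.5, 6, 1.5, 6, 6, 1.5, 3.5

Sorted (descending): 167, 167, 161, 161, 140, 140, 140
The 2 values of 167 occupy positions 1–2 → average rank (1+2)/2 = 1.5.
The 2 values of 161 occupy positions 3–4 → average rank (3+4)/2 = 3.5.
The 3 values of 140 occupy positions 5–7 → average rank 6.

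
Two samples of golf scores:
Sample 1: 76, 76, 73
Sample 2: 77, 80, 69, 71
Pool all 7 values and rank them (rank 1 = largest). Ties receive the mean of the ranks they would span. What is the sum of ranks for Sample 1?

Sorted (descending): 80, 77, 76, 76, 73, 71, 69
The 2 values of 76 occupy positions 3–4 → average rank (3+4)/2 = 3.5.
Sample 1 values → pooled ranks: 76→3.5, 76→3.5, 73→5
Rank sum = 3.5 + 3.5 + 5 = 12

12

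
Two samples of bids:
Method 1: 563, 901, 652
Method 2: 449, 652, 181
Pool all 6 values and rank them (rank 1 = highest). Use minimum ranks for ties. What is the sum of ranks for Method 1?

Sorted (descending): 901, 652, 652, 563, 449, 181
The 2 values of 652 occupy positions 2–3 → each gets rank 2.
Method 1 values → pooled ranks: 563→4, 901→1, 652→2
Rank sum = 4 + 1 + 2 = 7

7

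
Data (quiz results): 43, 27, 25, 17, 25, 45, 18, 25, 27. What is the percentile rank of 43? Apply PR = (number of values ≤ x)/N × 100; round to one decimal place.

N = 9.
Strictly below 43: 7. Equal to 43: 1.
PR = 8/9 × 100 = 88.9

88.9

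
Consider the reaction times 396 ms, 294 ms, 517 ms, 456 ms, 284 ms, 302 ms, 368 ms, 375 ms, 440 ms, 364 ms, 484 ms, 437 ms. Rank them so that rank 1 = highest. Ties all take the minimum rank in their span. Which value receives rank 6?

Sorted (descending): 517, 484, 456, 440, 437, 396, 375, 368, 364, 302, 294, 284
No ties — each value takes its position as its rank.
Rank 6 → value 396.

396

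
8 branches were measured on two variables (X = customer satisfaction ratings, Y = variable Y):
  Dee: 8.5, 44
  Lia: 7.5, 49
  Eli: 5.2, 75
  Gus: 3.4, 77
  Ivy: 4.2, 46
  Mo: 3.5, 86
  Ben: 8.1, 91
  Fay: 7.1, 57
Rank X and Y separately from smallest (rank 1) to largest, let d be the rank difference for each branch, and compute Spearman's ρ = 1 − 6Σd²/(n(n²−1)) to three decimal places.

Ranks of variable 1: 8, 6, 4, 1, 3, 2, 7, 5
Ranks of variable 2: 1, 3, 5, 6, 2, 7, 8, 4
d = r₁ − r₂: 7, 3, -1, -5, 1, -5, -1, 1
d²: 49, 9, 1, 25, 1, 25, 1, 1; Σd² = 112
ρ = 1 − 6·112/(8·63) = 1 − 672/504 = -0.333

-0.333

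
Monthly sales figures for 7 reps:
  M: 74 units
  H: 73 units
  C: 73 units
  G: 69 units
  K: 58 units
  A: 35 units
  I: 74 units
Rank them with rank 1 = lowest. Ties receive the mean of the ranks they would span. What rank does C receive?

4.5

Sorted (ascending): 35, 58, 69, 73, 73, 74, 74
The 2 values of 73 occupy positions 4–5 → average rank (4+5)/2 = 4.5.
The 2 values of 74 occupy positions 6–7 → average rank (6+7)/2 = 6.5.
C has value 73 units → rank 4.5.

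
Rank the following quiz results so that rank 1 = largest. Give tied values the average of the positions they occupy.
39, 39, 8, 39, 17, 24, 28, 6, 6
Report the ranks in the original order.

Sorted (descending): 39, 39, 39, 28, 24, 17, 8, 6, 6
The 3 values of 39 occupy positions 1–3 → average rank 2.
The 2 values of 6 occupy positions 8–9 → average rank (8+9)/2 = 8.5.

2, 2, 7, 2, 6, 5, 4, 8.5, 8.5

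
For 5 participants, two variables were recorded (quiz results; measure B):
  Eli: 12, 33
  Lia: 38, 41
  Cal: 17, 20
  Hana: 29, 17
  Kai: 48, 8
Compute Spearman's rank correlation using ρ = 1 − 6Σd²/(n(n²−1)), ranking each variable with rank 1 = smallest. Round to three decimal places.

-0.400

Ranks of variable 1: 1, 4, 2, 3, 5
Ranks of variable 2: 4, 5, 3, 2, 1
d = r₁ − r₂: -3, -1, -1, 1, 4
d²: 9, 1, 1, 1, 16; Σd² = 28
ρ = 1 − 6·28/(5·24) = 1 − 168/120 = -0.400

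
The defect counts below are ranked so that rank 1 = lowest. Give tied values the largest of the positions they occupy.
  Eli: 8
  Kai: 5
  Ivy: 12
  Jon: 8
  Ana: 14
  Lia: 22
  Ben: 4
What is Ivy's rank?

Sorted (ascending): 4, 5, 8, 8, 12, 14, 22
The 2 values of 8 occupy positions 3–4 → each gets rank 4.
Ivy has value 12 → rank 5.

5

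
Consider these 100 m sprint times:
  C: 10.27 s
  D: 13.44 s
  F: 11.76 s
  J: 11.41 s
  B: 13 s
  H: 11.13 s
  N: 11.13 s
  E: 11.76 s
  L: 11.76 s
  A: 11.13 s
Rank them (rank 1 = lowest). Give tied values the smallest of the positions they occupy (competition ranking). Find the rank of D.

10

Sorted (ascending): 10.27, 11.13, 11.13, 11.13, 11.41, 11.76, 11.76, 11.76, 13, 13.44
The 3 values of 11.13 occupy positions 2–4 → each gets rank 2.
The 3 values of 11.76 occupy positions 6–8 → each gets rank 6.
D has value 13.44 s → rank 10.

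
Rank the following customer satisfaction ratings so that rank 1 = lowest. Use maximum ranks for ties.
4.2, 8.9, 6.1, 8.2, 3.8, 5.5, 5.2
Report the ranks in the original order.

Sorted (ascending): 3.8, 4.2, 5.2, 5.5, 6.1, 8.2, 8.9
No ties — each value takes its position as its rank.

2, 7, 5, 6, 1, 4, 3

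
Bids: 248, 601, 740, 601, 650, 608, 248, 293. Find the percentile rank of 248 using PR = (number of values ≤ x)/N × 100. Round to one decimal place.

25.0

N = 8.
Strictly below 248: 0. Equal to 248: 2.
PR = 2/8 × 100 = 25.0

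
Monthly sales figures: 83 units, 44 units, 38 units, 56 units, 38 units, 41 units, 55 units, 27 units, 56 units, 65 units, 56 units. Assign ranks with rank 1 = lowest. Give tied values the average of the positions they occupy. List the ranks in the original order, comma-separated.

11, 5, 2.5, 8, 2.5, 4, 6, 1, 8, 10, 8

Sorted (ascending): 27, 38, 38, 41, 44, 55, 56, 56, 56, 65, 83
The 2 values of 38 occupy positions 2–3 → average rank (2+3)/2 = 2.5.
The 3 values of 56 occupy positions 7–9 → average rank 8.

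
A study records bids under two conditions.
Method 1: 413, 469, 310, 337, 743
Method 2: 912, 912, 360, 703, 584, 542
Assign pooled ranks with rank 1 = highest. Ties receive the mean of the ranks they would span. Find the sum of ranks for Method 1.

39

Sorted (descending): 912, 912, 743, 703, 584, 542, 469, 413, 360, 337, 310
The 2 values of 912 occupy positions 1–2 → average rank (1+2)/2 = 1.5.
Method 1 values → pooled ranks: 413→8, 469→7, 310→11, 337→10, 743→3
Rank sum = 8 + 7 + 11 + 10 + 3 = 39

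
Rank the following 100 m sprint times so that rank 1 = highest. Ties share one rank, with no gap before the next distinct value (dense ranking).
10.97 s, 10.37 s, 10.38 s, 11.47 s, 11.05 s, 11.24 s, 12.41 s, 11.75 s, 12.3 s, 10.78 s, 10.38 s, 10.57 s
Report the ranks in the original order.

7, 11, 10, 4, 6, 5, 1, 3, 2, 8, 10, 9

Sorted (descending): 12.41, 12.3, 11.75, 11.47, 11.24, 11.05, 10.97, 10.78, 10.57, 10.38, 10.38, 10.37
The 2 values of 10.38 share dense rank 10.
Remaining distinct values take the next consecutive integers.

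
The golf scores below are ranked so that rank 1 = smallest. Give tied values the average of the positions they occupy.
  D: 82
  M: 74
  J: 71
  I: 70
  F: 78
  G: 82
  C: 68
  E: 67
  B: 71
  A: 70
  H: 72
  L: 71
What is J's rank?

Sorted (ascending): 67, 68, 70, 70, 71, 71, 71, 72, 74, 78, 82, 82
The 2 values of 70 occupy positions 3–4 → average rank (3+4)/2 = 3.5.
The 3 values of 71 occupy positions 5–7 → average rank 6.
The 2 values of 82 occupy positions 11–12 → average rank (11+12)/2 = 11.5.
J has value 71 → rank 6.

6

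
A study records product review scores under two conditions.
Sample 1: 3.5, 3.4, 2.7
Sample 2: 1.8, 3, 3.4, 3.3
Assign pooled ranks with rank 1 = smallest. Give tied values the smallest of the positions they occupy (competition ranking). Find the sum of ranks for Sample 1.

14

Sorted (ascending): 1.8, 2.7, 3, 3.3, 3.4, 3.4, 3.5
The 2 values of 3.4 occupy positions 5–6 → each gets rank 5.
Sample 1 values → pooled ranks: 3.5→7, 3.4→5, 2.7→2
Rank sum = 7 + 5 + 2 = 14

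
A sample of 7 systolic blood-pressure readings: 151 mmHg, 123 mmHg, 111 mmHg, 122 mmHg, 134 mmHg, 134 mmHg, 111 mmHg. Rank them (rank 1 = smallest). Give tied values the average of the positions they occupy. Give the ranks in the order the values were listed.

7, 4, 1.5, 3, 5.5, 5.5, 1.5

Sorted (ascending): 111, 111, 122, 123, 134, 134, 151
The 2 values of 111 occupy positions 1–2 → average rank (1+2)/2 = 1.5.
The 2 values of 134 occupy positions 5–6 → average rank (5+6)/2 = 5.5.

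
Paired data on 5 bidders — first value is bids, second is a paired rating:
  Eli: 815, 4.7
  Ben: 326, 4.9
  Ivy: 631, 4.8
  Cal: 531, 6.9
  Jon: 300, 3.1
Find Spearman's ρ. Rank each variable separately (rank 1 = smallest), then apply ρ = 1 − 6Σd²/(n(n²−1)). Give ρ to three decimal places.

0.100

Ranks of variable 1: 5, 2, 4, 3, 1
Ranks of variable 2: 2, 4, 3, 5, 1
d = r₁ − r₂: 3, -2, 1, -2, 0
d²: 9, 4, 1, 4, 0; Σd² = 18
ρ = 1 − 6·18/(5·24) = 1 − 108/120 = 0.100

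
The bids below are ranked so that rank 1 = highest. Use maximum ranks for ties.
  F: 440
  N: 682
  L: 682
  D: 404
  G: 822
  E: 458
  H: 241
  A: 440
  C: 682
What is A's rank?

7

Sorted (descending): 822, 682, 682, 682, 458, 440, 440, 404, 241
The 3 values of 682 occupy positions 2–4 → each gets rank 4.
The 2 values of 440 occupy positions 6–7 → each gets rank 7.
A has value 440 → rank 7.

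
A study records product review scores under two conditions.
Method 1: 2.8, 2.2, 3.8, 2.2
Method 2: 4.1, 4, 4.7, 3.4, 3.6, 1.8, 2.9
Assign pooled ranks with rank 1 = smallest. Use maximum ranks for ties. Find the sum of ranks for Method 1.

Sorted (ascending): 1.8, 2.2, 2.2, 2.8, 2.9, 3.4, 3.6, 3.8, 4, 4.1, 4.7
The 2 values of 2.2 occupy positions 2–3 → each gets rank 3.
Method 1 values → pooled ranks: 2.8→4, 2.2→3, 3.8→8, 2.2→3
Rank sum = 4 + 3 + 8 + 3 = 18

18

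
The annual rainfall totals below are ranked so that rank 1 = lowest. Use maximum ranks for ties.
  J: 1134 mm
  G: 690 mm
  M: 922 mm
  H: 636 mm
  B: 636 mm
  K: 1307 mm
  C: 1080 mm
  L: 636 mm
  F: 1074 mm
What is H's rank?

3

Sorted (ascending): 636, 636, 636, 690, 922, 1074, 1080, 1134, 1307
The 3 values of 636 occupy positions 1–3 → each gets rank 3.
H has value 636 mm → rank 3.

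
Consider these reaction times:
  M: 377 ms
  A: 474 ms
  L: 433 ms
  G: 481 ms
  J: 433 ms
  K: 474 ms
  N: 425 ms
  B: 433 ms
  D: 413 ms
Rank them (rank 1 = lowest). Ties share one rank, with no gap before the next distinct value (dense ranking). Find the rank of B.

4

Sorted (ascending): 377, 413, 425, 433, 433, 433, 474, 474, 481
The 3 values of 433 share dense rank 4.
The 2 values of 474 share dense rank 5.
Remaining distinct values take the next consecutive integers.
B has value 433 ms → rank 4.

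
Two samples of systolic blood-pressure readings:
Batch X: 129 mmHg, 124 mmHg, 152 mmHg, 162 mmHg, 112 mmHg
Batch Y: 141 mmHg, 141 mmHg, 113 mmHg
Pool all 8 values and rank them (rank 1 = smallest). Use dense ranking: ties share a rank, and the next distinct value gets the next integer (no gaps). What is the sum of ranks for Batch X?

Sorted (ascending): 112, 113, 124, 129, 141, 141, 152, 162
The 2 values of 141 share dense rank 5.
Remaining distinct values take the next consecutive integers.
Batch X values → pooled ranks: 129→4, 124→3, 152→6, 162→7, 112→1
Rank sum = 4 + 3 + 6 + 7 + 1 = 21

21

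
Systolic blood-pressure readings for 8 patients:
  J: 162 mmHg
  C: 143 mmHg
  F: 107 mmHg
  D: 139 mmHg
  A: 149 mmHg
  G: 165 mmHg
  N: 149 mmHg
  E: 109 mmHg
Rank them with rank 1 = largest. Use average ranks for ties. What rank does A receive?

3.5

Sorted (descending): 165, 162, 149, 149, 143, 139, 109, 107
The 2 values of 149 occupy positions 3–4 → average rank (3+4)/2 = 3.5.
A has value 149 mmHg → rank 3.5.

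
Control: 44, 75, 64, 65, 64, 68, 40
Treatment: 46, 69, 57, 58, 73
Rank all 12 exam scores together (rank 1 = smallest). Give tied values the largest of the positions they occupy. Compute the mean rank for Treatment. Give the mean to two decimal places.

Sorted (ascending): 40, 44, 46, 57, 58, 64, 64, 65, 68, 69, 73, 75
The 2 values of 64 occupy positions 6–7 → each gets rank 7.
Treatment values → pooled ranks: 46→3, 69→10, 57→4, 58→5, 73→11
Mean rank = (3 + 10 + 4 + 5 + 11) / 5 = 6.60

6.60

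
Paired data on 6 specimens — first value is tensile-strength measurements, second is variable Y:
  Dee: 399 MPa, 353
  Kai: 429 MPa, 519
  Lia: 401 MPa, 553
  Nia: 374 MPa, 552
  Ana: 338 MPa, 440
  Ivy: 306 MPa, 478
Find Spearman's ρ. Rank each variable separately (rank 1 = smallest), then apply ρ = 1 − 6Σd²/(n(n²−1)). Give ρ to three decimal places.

0.371

Ranks of variable 1: 4, 6, 5, 3, 2, 1
Ranks of variable 2: 1, 4, 6, 5, 2, 3
d = r₁ − r₂: 3, 2, -1, -2, 0, -2
d²: 9, 4, 1, 4, 0, 4; Σd² = 22
ρ = 1 − 6·22/(6·35) = 1 − 132/210 = 0.371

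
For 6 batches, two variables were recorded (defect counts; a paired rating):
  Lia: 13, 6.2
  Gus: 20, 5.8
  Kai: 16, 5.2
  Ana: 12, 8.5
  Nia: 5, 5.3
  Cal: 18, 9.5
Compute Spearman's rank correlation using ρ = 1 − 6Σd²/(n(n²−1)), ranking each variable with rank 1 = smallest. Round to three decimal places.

0.143

Ranks of variable 1: 3, 6, 4, 2, 1, 5
Ranks of variable 2: 4, 3, 1, 5, 2, 6
d = r₁ − r₂: -1, 3, 3, -3, -1, -1
d²: 1, 9, 9, 9, 1, 1; Σd² = 30
ρ = 1 − 6·30/(6·35) = 1 − 180/210 = 0.143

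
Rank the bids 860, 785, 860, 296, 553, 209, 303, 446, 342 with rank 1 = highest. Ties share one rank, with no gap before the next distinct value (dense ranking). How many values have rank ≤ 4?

Sorted (descending): 860, 860, 785, 553, 446, 342, 303, 296, 209
The 2 values of 860 share dense rank 1.
Remaining distinct values take the next consecutive integers.
Ranks ≤ 4: {1, 1, 2, 3, 4} → 5 values.

5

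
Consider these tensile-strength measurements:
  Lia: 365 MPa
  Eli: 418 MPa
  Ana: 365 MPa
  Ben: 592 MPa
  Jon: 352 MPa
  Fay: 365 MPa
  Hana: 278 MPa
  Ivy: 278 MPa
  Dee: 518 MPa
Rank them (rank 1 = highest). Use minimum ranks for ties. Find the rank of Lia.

4

Sorted (descending): 592, 518, 418, 365, 365, 365, 352, 278, 278
The 3 values of 365 occupy positions 4–6 → each gets rank 4.
The 2 values of 278 occupy positions 8–9 → each gets rank 8.
Lia has value 365 MPa → rank 4.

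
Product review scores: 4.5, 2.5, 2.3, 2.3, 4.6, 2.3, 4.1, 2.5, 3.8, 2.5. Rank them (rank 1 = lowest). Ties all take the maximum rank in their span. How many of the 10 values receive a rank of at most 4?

3

Sorted (ascending): 2.3, 2.3, 2.3, 2.5, 2.5, 2.5, 3.8, 4.1, 4.5, 4.6
The 3 values of 2.3 occupy positions 1–3 → each gets rank 3.
The 3 values of 2.5 occupy positions 4–6 → each gets rank 6.
Ranks ≤ 4: {3, 3, 3} → 3 values.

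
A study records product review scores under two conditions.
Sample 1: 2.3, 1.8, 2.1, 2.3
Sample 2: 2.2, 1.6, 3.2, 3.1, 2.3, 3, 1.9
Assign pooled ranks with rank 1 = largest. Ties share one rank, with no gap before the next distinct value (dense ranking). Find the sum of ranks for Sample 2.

Sorted (descending): 3.2, 3.1, 3, 2.3, 2.3, 2.3, 2.2, 2.1, 1.9, 1.8, 1.6
The 3 values of 2.3 share dense rank 4.
Remaining distinct values take the next consecutive integers.
Sample 2 values → pooled ranks: 2.2→5, 1.6→9, 3.2→1, 3.1→2, 2.3→4, 3→3, 1.9→7
Rank sum = 5 + 9 + 1 + 2 + 4 + 3 + 7 = 31

31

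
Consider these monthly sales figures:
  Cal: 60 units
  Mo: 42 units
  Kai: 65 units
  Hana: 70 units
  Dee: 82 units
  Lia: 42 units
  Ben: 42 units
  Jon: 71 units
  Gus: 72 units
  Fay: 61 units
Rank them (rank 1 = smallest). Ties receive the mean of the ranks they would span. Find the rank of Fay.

Sorted (ascending): 42, 42, 42, 60, 61, 65, 70, 71, 72, 82
The 3 values of 42 occupy positions 1–3 → average rank 2.
Fay has value 61 units → rank 5.

5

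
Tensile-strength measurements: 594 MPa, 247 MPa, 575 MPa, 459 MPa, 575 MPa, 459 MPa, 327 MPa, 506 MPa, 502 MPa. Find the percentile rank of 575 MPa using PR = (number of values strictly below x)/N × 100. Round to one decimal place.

N = 9.
Strictly below 575: 6. Equal to 575: 2.
PR = 6/9 × 100 = 66.7

66.7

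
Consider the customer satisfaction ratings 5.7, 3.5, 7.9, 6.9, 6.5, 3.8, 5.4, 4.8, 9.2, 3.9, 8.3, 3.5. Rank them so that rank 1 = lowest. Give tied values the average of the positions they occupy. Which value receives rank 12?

9.2

Sorted (ascending): 3.5, 3.5, 3.8, 3.9, 4.8, 5.4, 5.7, 6.5, 6.9, 7.9, 8.3, 9.2
The 2 values of 3.5 occupy positions 1–2 → average rank (1+2)/2 = 1.5.
Rank 12 → value 9.2.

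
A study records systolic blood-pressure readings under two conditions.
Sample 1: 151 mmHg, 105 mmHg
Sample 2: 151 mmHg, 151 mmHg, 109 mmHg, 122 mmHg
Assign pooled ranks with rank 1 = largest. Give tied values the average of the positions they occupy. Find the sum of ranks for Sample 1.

8

Sorted (descending): 151, 151, 151, 122, 109, 105
The 3 values of 151 occupy positions 1–3 → average rank 2.
Sample 1 values → pooled ranks: 151→2, 105→6
Rank sum = 2 + 6 = 8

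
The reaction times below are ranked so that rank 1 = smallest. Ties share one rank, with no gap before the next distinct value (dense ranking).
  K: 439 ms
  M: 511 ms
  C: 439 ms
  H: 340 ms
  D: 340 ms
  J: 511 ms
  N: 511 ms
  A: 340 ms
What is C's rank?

Sorted (ascending): 340, 340, 340, 439, 439, 511, 511, 511
The 3 values of 340 share dense rank 1.
The 2 values of 439 share dense rank 2.
The 3 values of 511 share dense rank 3.
C has value 439 ms → rank 2.

2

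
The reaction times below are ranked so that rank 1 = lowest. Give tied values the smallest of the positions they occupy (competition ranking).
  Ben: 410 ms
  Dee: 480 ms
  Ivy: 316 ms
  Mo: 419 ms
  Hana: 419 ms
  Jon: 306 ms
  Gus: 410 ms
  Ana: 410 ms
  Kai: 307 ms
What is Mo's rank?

Sorted (ascending): 306, 307, 316, 410, 410, 410, 419, 419, 480
The 3 values of 410 occupy positions 4–6 → each gets rank 4.
The 2 values of 419 occupy positions 7–8 → each gets rank 7.
Mo has value 419 ms → rank 7.

7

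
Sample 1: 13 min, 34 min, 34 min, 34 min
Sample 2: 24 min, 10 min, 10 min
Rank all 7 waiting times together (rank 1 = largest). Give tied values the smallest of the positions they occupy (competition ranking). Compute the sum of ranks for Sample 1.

8

Sorted (descending): 34, 34, 34, 24, 13, 10, 10
The 3 values of 34 occupy positions 1–3 → each gets rank 1.
The 2 values of 10 occupy positions 6–7 → each gets rank 6.
Sample 1 values → pooled ranks: 13→5, 34→1, 34→1, 34→1
Rank sum = 5 + 1 + 1 + 1 = 8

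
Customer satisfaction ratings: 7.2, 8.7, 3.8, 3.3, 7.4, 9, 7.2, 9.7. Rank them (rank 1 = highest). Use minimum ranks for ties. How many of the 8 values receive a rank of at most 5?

6

Sorted (descending): 9.7, 9, 8.7, 7.4, 7.2, 7.2, 3.8, 3.3
The 2 values of 7.2 occupy positions 5–6 → each gets rank 5.
Ranks ≤ 5: {1, 2, 3, 4, 5, 5} → 6 values.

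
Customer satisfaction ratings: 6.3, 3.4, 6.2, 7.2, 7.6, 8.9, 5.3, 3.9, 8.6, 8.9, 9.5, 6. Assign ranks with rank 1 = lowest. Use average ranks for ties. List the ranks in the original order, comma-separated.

6, 1, 5, 7, 8, 10.5, 3, 2, 9, 10.5, 12, 4

Sorted (ascending): 3.4, 3.9, 5.3, 6, 6.2, 6.3, 7.2, 7.6, 8.6, 8.9, 8.9, 9.5
The 2 values of 8.9 occupy positions 10–11 → average rank (10+11)/2 = 10.5.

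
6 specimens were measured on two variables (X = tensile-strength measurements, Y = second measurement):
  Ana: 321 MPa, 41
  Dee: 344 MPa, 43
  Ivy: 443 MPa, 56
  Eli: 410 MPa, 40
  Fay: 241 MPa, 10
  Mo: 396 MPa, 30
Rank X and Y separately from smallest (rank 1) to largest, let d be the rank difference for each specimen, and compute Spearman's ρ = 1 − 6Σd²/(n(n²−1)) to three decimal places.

0.543

Ranks of variable 1: 2, 3, 6, 5, 1, 4
Ranks of variable 2: 4, 5, 6, 3, 1, 2
d = r₁ − r₂: -2, -2, 0, 2, 0, 2
d²: 4, 4, 0, 4, 0, 4; Σd² = 16
ρ = 1 − 6·16/(6·35) = 1 − 96/210 = 0.543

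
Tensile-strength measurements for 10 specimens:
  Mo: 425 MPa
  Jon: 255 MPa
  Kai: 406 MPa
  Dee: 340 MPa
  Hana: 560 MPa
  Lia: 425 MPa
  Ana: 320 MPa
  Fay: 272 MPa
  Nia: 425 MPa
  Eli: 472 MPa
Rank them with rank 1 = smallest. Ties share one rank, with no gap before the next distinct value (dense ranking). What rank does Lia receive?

6

Sorted (ascending): 255, 272, 320, 340, 406, 425, 425, 425, 472, 560
The 3 values of 425 share dense rank 6.
Remaining distinct values take the next consecutive integers.
Lia has value 425 MPa → rank 6.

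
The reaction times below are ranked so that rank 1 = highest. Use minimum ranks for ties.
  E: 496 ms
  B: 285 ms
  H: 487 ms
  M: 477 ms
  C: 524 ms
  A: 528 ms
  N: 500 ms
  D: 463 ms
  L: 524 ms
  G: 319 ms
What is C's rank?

2

Sorted (descending): 528, 524, 524, 500, 496, 487, 477, 463, 319, 285
The 2 values of 524 occupy positions 2–3 → each gets rank 2.
C has value 524 ms → rank 2.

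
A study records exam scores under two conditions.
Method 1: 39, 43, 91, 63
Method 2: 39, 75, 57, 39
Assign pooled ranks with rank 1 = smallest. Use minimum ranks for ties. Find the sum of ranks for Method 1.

Sorted (ascending): 39, 39, 39, 43, 57, 63, 75, 91
The 3 values of 39 occupy positions 1–3 → each gets rank 1.
Method 1 values → pooled ranks: 39→1, 43→4, 91→8, 63→6
Rank sum = 1 + 4 + 8 + 6 = 19

19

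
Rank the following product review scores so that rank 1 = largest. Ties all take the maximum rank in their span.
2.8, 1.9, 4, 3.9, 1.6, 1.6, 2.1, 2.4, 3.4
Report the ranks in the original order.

Sorted (descending): 4, 3.9, 3.4, 2.8, 2.4, 2.1, 1.9, 1.6, 1.6
The 2 values of 1.6 occupy positions 8–9 → each gets rank 9.

4, 7, 1, 2, 9, 9, 6, 5, 3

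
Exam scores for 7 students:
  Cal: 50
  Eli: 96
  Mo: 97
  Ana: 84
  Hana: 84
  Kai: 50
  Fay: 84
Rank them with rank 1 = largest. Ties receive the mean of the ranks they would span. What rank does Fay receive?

Sorted (descending): 97, 96, 84, 84, 84, 50, 50
The 3 values of 84 occupy positions 3–5 → average rank 4.
The 2 values of 50 occupy positions 6–7 → average rank (6+7)/2 = 6.5.
Fay has value 84 → rank 4.

4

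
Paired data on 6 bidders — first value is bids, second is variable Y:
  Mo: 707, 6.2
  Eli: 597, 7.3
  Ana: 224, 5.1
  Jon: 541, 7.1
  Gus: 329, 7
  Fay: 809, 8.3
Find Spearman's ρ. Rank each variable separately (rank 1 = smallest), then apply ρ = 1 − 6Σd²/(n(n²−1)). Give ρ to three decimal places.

0.657

Ranks of variable 1: 5, 4, 1, 3, 2, 6
Ranks of variable 2: 2, 5, 1, 4, 3, 6
d = r₁ − r₂: 3, -1, 0, -1, -1, 0
d²: 9, 1, 0, 1, 1, 0; Σd² = 12
ρ = 1 − 6·12/(6·35) = 1 − 72/210 = 0.657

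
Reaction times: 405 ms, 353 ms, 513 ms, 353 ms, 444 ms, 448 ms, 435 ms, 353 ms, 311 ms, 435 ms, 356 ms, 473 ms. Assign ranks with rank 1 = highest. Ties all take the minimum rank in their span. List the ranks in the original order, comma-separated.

7, 9, 1, 9, 4, 3, 5, 9, 12, 5, 8, 2

Sorted (descending): 513, 473, 448, 444, 435, 435, 405, 356, 353, 353, 353, 311
The 2 values of 435 occupy positions 5–6 → each gets rank 5.
The 3 values of 353 occupy positions 9–11 → each gets rank 9.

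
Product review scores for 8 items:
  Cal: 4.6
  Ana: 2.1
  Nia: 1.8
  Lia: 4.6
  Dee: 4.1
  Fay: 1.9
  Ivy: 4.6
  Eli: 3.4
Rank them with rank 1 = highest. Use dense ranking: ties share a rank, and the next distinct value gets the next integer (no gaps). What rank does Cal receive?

1

Sorted (descending): 4.6, 4.6, 4.6, 4.1, 3.4, 2.1, 1.9, 1.8
The 3 values of 4.6 share dense rank 1.
Remaining distinct values take the next consecutive integers.
Cal has value 4.6 → rank 1.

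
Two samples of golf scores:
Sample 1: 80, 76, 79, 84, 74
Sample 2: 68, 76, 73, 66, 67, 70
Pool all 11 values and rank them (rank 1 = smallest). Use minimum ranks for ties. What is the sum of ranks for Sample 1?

43

Sorted (ascending): 66, 67, 68, 70, 73, 74, 76, 76, 79, 80, 84
The 2 values of 76 occupy positions 7–8 → each gets rank 7.
Sample 1 values → pooled ranks: 80→10, 76→7, 79→9, 84→11, 74→6
Rank sum = 10 + 7 + 9 + 11 + 6 = 43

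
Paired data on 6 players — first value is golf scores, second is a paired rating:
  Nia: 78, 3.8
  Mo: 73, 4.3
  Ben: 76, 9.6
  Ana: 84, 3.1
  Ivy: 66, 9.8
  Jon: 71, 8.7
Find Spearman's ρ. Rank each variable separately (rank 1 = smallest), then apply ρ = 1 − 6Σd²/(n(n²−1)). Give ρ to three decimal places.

-0.829

Ranks of variable 1: 5, 3, 4, 6, 1, 2
Ranks of variable 2: 2, 3, 5, 1, 6, 4
d = r₁ − r₂: 3, 0, -1, 5, -5, -2
d²: 9, 0, 1, 25, 25, 4; Σd² = 64
ρ = 1 − 6·64/(6·35) = 1 − 384/210 = -0.829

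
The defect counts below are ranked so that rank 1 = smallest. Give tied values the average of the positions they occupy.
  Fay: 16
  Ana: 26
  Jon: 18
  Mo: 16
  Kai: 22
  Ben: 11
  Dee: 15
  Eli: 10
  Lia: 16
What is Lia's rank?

5

Sorted (ascending): 10, 11, 15, 16, 16, 16, 18, 22, 26
The 3 values of 16 occupy positions 4–6 → average rank 5.
Lia has value 16 → rank 5.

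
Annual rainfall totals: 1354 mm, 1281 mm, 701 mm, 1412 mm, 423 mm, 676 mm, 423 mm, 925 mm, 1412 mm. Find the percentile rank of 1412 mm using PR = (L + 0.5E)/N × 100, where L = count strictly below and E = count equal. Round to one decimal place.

88.9

N = 9.
Strictly below 1412: 7. Equal to 1412: 2.
PR = (7 + 0.5·2)/9 × 100 = 88.9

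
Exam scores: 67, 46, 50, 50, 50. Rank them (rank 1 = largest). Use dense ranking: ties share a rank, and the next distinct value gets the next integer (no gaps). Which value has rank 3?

46

Sorted (descending): 67, 50, 50, 50, 46
The 3 values of 50 share dense rank 2.
Remaining distinct values take the next consecutive integers.
Rank 3 → value 46.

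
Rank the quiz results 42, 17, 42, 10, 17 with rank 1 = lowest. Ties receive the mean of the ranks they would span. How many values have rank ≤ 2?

1

Sorted (ascending): 10, 17, 17, 42, 42
The 2 values of 17 occupy positions 2–3 → average rank (2+3)/2 = 2.5.
The 2 values of 42 occupy positions 4–5 → average rank (4+5)/2 = 4.5.
Ranks ≤ 2: {1} → 1 value.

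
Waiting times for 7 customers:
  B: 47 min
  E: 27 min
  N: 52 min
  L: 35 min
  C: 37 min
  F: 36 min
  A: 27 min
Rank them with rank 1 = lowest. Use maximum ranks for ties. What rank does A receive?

Sorted (ascending): 27, 27, 35, 36, 37, 47, 52
The 2 values of 27 occupy positions 1–2 → each gets rank 2.
A has value 27 min → rank 2.

2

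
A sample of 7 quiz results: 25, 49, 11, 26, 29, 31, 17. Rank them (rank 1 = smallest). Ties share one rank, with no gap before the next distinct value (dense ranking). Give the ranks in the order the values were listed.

Sorted (ascending): 11, 17, 25, 26, 29, 31, 49
No ties — each value takes its position as its rank.

3, 7, 1, 4, 5, 6, 2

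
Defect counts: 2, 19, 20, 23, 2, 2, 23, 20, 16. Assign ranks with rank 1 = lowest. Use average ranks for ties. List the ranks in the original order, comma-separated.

2, 5, 6.5, 8.5, 2, 2, 8.5, 6.5, 4

Sorted (ascending): 2, 2, 2, 16, 19, 20, 20, 23, 23
The 3 values of 2 occupy positions 1–3 → average rank 2.
The 2 values of 20 occupy positions 6–7 → average rank (6+7)/2 = 6.5.
The 2 values of 23 occupy positions 8–9 → average rank (8+9)/2 = 8.5.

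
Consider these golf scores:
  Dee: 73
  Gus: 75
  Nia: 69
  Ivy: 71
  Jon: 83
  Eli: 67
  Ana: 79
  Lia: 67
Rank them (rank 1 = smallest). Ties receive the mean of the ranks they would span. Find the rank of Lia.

1.5

Sorted (ascending): 67, 67, 69, 71, 73, 75, 79, 83
The 2 values of 67 occupy positions 1–2 → average rank (1+2)/2 = 1.5.
Lia has value 67 → rank 1.5.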